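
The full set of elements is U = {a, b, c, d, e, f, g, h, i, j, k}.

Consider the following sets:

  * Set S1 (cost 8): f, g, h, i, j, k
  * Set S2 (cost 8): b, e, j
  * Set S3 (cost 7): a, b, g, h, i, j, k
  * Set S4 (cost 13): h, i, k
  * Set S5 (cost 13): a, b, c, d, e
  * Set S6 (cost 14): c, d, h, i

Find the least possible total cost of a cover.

21

S1, S5 together cover every element (S1 ∪ S5 = {a, b, c, d, e, f, g, h, i, j, k}); total cost 8 + 13 = 21.
The greedy pick S3, S5, S1 costs 28; no covering selection beats 21.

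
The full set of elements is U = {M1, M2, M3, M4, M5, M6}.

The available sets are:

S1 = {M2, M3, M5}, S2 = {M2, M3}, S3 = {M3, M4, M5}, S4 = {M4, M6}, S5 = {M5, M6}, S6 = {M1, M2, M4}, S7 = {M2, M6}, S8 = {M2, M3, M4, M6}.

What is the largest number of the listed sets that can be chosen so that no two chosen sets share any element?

2

S1, S4 are pairwise disjoint (S1={M2,M3,M5}; S4={M4,M6}).
Every remaining set overlaps one of these, and no 3 of the listed sets are pairwise disjoint, so 2 is the maximum.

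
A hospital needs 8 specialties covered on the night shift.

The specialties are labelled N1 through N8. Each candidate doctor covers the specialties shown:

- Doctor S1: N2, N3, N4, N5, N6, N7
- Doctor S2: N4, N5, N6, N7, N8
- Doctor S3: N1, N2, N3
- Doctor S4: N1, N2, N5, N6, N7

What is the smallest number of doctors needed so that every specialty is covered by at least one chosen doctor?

2

Take {S2, S3}. Their union is {N1, N2, N3, N4, N5, N6, N7, N8}, which is all 8 specialties.
No single doctor has all 8 specialties (the largest, S1, has 6), so 2 is optimal.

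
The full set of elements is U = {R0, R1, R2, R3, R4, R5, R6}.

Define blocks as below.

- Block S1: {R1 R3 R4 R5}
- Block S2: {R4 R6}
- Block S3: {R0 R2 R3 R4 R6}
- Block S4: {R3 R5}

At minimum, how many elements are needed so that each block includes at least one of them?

H = {R5, R6} meets every block (each contains at least one member of H), and |H| = 2.
The blocks S2, S4 are pairwise disjoint, so any hitting set needs a separate element for each — at least 2. Hence 2 is optimal.

2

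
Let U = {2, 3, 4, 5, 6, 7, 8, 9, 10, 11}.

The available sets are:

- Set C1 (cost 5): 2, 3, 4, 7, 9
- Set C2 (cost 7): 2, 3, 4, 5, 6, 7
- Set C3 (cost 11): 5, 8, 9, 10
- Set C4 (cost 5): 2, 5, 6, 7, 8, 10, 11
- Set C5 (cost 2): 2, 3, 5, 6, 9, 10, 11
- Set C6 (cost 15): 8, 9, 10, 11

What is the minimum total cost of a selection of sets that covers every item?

C1, C4 together cover every item (C1 ∪ C4 = {2, 3, 4, 5, 6, 7, 8, 9, 10, 11}); total cost 5 + 5 = 10.
The greedy pick C5, C1, C4 costs 12; no covering selection beats 10.

10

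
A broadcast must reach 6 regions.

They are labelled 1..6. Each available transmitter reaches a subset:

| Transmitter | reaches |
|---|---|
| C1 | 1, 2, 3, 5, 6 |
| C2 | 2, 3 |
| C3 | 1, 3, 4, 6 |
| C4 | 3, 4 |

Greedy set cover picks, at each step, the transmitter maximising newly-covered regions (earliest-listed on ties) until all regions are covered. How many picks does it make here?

Greedy: pick C1 (covers 5 new) → pick C3 (covers 1 new). Total picks: 2.

2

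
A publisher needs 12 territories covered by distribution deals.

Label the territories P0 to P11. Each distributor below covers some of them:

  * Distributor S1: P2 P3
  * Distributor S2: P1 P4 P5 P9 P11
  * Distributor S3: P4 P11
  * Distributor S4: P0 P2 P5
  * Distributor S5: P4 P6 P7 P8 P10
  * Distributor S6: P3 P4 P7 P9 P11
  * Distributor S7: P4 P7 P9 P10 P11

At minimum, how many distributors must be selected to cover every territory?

Take {S1, S2, S4, S5}. Their union is {P0, P1, P2, P3, P4, P5, P6, P7, P8, P9, P10, P11}, which is all 12 territories.
No 3 of the 7 distributors cover everything (all 35 combinations miss at least one territory), so 4 is optimal.

4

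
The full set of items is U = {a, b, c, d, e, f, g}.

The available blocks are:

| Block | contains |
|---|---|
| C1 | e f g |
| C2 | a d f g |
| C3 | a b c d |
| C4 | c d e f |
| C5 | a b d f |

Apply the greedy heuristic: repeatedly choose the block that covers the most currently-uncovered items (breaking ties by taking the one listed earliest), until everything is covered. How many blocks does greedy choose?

3

Greedy: pick C2 (covers 4 new) → pick C3 (covers 2 new) → pick C1 (covers 1 new). Total picks: 3.
(The true minimum cover uses only 2 blocks, so greedy is not optimal here.)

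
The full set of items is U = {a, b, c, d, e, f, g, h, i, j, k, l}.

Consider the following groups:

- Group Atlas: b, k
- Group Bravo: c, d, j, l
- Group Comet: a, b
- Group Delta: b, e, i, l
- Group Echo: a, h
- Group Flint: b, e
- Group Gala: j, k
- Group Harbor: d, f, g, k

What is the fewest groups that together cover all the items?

4

Bravo, Delta, Echo, and Harbor cover everything between them: the union {a, b, c, d, e, f, g, h, i, j, k, l} is all of U.
Only Bravo contains c, so Bravo is forced; the remaining 8 items need at least 3 more groups (each remaining group adds at most 3) — so at least 4 groups are needed, and 4 is optimal.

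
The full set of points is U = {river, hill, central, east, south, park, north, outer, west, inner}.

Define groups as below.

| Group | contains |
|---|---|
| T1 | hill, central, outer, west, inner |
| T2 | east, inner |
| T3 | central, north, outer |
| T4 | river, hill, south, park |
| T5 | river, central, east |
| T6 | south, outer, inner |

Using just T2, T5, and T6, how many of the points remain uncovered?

4

Union of T2, T5, T6 = {river, central, east, south, outer, inner}.
Not covered: hill, park, north, west — 4 points.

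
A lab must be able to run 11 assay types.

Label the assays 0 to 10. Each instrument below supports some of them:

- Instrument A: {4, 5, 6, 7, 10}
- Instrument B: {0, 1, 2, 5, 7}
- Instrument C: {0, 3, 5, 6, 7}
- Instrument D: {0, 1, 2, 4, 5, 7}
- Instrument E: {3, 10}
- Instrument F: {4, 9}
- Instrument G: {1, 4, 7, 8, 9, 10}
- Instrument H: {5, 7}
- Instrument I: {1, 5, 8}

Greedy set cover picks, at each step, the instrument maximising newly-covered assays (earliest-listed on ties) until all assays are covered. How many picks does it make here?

3

Greedy: pick D (covers 6 new) → pick G (covers 3 new) → pick C (covers 2 new). Total picks: 3.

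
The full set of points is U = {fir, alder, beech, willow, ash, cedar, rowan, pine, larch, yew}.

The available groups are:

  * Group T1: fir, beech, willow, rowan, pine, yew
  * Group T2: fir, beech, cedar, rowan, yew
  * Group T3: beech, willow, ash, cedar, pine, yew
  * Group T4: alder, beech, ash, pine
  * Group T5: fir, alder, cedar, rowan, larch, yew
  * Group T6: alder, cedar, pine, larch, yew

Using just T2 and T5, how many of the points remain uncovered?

Union of T2, T5 = {fir, alder, beech, cedar, rowan, larch, yew}.
Not covered: willow, ash, pine — 3 points.

3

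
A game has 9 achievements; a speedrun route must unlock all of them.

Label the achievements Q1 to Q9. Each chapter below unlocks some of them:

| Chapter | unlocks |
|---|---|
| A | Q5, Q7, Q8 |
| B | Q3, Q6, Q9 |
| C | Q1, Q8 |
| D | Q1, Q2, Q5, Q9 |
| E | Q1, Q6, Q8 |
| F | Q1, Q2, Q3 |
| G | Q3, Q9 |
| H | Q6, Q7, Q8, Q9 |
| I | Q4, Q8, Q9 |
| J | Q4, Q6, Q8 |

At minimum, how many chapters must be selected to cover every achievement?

A and D and G and J together: A ∪ D ∪ G ∪ J = {Q1, Q2, Q3, Q4, Q5, Q6, Q7, Q8, Q9} — every achievement is covered.
No 3 of the 10 chapters cover everything (all 120 combinations miss at least one achievement), so 4 is optimal.

4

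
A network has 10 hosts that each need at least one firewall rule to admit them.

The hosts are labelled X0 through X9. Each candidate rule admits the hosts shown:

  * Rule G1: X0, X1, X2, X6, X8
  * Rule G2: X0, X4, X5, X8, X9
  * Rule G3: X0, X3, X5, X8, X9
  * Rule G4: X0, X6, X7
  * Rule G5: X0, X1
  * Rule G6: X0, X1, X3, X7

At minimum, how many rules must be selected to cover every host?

Take {G1, G2, G6}. Their union is {X0, X1, X2, X3, X4, X5, X6, X7, X8, X9}, which is all 10 hosts.
Only G1 contains X2, so G1 is forced; the remaining 5 hosts need at least 2 more rules (each remaining rule adds at most 3) — so at least 3 rules are needed, and 3 is optimal.

3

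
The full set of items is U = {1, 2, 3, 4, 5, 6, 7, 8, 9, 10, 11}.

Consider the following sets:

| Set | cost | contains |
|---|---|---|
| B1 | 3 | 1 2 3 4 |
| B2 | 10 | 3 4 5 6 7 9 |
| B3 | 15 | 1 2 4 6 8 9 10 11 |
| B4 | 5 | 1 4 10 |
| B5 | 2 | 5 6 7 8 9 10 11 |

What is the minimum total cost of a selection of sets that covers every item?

5

B1, B5 together cover every item (B1 ∪ B5 = {1, 2, 3, 4, 5, 6, 7, 8, 9, 10, 11}); total cost 3 + 2 = 5.
No covering selection has total cost below 5.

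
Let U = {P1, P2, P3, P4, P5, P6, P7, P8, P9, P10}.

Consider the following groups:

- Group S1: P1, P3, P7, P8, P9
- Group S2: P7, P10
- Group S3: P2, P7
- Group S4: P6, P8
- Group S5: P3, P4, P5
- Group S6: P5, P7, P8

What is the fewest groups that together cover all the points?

Take {S1, S2, S3, S4, S5}. Their union is {P1, P2, P3, P4, P5, P6, P7, P8, P9, P10}, which is all 10 points.
No 4 of the 6 groups cover everything (all 15 combinations miss at least one point), so 5 is optimal.

5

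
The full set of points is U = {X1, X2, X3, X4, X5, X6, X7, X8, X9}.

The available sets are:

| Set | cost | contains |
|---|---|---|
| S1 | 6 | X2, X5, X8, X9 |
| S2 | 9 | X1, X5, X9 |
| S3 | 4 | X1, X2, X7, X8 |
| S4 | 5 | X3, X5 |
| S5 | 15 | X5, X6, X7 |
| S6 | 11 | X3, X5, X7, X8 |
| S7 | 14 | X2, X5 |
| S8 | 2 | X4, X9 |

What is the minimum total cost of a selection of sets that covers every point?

S3, S4, S5, S8 together cover every point (S3 ∪ S4 ∪ S5 ∪ S8 = {X1, X2, X3, X4, X5, X6, X7, X8, X9}); total cost 4 + 5 + 15 + 2 = 26.
No covering selection has total cost below 26.

26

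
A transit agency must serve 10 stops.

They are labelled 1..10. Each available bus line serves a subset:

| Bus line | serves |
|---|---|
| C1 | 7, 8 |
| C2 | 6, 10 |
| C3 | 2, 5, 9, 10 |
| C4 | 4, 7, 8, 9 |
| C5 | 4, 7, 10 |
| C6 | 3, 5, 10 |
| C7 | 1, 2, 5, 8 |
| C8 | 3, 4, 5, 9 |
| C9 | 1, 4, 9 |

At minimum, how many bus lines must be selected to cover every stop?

C2 and C5 and C7 and C8 together: C2 ∪ C5 ∪ C7 ∪ C8 = {1, 2, 3, 4, 5, 6, 7, 8, 9, 10} — every stop is covered.
No 3 of the 9 bus lines cover everything (all 84 combinations miss at least one stop), so 4 is optimal.

4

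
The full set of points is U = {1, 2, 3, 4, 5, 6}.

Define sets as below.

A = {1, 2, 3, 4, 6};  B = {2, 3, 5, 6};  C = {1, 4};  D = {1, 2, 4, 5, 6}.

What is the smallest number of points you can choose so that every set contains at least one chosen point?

2

H = {4, 6} meets every set (each contains at least one member of H), and |H| = 2.
The sets B, C are pairwise disjoint, so any hitting set needs a separate point for each — at least 2. Hence 2 is optimal.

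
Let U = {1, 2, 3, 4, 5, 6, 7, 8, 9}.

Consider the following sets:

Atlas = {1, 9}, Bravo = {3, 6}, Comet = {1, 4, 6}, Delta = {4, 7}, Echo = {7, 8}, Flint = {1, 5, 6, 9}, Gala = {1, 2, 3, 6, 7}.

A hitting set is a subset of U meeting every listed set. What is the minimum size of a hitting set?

The 3 items {1, 6, 7} hit every set.
The sets Atlas, Bravo, Delta are pairwise disjoint, so any hitting set needs a separate item for each — at least 3. Hence 3 is optimal.

3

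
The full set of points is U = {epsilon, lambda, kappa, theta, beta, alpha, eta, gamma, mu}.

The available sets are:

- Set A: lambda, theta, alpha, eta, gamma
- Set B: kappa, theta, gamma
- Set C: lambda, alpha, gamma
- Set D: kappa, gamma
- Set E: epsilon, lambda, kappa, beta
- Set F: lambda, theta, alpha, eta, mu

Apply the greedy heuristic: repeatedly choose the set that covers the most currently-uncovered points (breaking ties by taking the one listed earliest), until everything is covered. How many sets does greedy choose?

3

Greedy: pick A (covers 5 new) → pick E (covers 3 new) → pick F (covers 1 new). Total picks: 3.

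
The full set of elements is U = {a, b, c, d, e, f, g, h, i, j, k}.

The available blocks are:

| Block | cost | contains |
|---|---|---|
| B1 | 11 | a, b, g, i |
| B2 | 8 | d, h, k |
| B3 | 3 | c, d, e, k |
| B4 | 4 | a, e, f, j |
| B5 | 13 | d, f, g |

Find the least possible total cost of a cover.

B1, B2, B3, B4 together cover every element (B1 ∪ B2 ∪ B3 ∪ B4 = {a, b, c, d, e, f, g, h, i, j, k}); total cost 11 + 8 + 3 + 4 = 26.
No covering selection has total cost below 26.

26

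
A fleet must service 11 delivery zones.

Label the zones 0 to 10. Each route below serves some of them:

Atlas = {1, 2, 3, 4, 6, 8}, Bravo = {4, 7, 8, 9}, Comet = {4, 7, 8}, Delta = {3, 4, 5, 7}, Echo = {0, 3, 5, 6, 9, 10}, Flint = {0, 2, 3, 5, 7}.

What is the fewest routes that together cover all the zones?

Take {Atlas, Bravo, Echo}. Their union is {0, 1, 2, 3, 4, 5, 6, 7, 8, 9, 10}, which is all 11 zones.
Only Atlas contains 1, so Atlas is forced; the remaining 5 zones need at least 2 more routes (each remaining route adds at most 4) — so at least 3 routes are needed, and 3 is optimal.

3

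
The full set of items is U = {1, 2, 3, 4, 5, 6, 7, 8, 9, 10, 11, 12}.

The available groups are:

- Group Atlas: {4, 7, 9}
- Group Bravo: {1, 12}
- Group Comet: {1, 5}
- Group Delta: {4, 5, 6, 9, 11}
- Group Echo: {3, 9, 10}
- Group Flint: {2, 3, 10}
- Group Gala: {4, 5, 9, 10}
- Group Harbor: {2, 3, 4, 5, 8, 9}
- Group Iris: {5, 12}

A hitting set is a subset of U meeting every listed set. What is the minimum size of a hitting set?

H = {1, 5, 7, 10} meets every group (each contains at least one member of H), and |H| = 4.
No choice of 3 items meets every group, so 4 is the minimum.

4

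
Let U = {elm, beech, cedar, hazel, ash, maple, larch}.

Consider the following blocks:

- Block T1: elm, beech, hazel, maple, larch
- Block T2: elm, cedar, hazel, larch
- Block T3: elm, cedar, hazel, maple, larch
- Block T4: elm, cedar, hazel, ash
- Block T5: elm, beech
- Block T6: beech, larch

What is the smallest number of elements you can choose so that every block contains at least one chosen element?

2

H = {beech, hazel} meets every block (each contains at least one member of H), and |H| = 2.
The blocks T4, T6 are pairwise disjoint, so any hitting set needs a separate element for each — at least 2. Hence 2 is optimal.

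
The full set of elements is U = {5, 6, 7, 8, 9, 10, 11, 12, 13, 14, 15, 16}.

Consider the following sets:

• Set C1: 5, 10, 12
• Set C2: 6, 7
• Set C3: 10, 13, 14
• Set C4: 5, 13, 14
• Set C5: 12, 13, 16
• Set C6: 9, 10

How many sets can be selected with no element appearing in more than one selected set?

C2, C4, C6 are pairwise disjoint (C2={6,7}; C4={5,13,14}; C6={9,10}).
Every remaining set overlaps one of these, and no 4 of the listed sets are pairwise disjoint, so 3 is the maximum.

3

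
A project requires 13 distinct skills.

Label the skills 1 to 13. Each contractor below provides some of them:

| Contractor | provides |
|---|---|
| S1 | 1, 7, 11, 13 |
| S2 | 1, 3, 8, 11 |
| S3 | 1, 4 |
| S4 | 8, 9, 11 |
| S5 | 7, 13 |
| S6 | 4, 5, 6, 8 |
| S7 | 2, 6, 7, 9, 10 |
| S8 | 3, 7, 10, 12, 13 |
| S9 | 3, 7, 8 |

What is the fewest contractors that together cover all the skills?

4

Take {S1, S6, S7, S8}. Their union is {1, 2, 3, 4, 5, 6, 7, 8, 9, 10, 11, 12, 13}, which is all 13 skills.
No 3 of the 9 contractors cover everything (all 84 combinations miss at least one skill), so 4 is optimal.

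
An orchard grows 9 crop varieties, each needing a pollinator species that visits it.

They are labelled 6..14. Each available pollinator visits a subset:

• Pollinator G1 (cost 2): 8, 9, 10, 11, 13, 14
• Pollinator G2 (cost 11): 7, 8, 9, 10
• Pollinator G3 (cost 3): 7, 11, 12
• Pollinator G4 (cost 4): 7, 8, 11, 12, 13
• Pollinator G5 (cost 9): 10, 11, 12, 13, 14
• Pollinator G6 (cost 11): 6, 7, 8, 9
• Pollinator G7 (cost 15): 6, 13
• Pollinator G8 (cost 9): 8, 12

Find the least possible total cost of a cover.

16

G1, G3, G6 together cover every variety (G1 ∪ G3 ∪ G6 = {6, 7, 8, 9, 10, 11, 12, 13, 14}); total cost 2 + 3 + 11 = 16.
No covering selection has total cost below 16.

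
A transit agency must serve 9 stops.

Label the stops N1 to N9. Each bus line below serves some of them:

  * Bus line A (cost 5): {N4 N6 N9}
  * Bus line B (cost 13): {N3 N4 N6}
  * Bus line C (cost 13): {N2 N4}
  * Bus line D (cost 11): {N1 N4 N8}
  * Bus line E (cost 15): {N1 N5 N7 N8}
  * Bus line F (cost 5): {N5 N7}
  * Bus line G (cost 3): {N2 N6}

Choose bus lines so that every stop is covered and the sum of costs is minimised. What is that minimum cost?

A, B, E, G together cover every stop (A ∪ B ∪ E ∪ G = {N1, N2, N3, N4, N5, N6, N7, N8, N9}); total cost 5 + 13 + 15 + 3 = 36.
The greedy pick G, A, F, D, B costs 37; no covering selection beats 36.

36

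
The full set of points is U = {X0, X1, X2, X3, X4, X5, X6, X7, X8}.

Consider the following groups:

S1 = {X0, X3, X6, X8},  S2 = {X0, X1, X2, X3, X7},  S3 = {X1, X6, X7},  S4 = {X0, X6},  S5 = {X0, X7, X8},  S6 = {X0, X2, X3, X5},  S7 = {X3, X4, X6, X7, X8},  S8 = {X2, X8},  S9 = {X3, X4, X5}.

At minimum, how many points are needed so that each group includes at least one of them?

H = {X3, X6, X8} meets every group (each contains at least one member of H), and |H| = 3.
The groups S4, S8, S9 are pairwise disjoint, so any hitting set needs a separate point for each — at least 3. Hence 3 is optimal.

3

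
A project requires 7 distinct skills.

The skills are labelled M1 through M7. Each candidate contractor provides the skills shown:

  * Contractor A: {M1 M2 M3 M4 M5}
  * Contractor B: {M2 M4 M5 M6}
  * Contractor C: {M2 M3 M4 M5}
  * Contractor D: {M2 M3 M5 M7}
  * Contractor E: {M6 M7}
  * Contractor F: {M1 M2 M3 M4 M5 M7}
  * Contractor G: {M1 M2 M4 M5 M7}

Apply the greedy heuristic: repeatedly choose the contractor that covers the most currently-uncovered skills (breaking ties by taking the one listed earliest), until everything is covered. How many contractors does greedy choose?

Greedy: pick F (covers 6 new) → pick B (covers 1 new). Total picks: 2.

2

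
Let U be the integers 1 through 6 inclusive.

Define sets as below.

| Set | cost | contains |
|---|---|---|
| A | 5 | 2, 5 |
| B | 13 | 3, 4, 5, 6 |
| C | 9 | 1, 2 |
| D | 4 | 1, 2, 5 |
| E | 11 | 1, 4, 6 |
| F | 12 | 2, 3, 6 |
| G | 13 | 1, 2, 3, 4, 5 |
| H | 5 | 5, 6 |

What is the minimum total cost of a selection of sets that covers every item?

17

B, D together cover every item (B ∪ D = {1, 2, 3, 4, 5, 6}); total cost 13 + 4 = 17.
No covering selection has total cost below 17.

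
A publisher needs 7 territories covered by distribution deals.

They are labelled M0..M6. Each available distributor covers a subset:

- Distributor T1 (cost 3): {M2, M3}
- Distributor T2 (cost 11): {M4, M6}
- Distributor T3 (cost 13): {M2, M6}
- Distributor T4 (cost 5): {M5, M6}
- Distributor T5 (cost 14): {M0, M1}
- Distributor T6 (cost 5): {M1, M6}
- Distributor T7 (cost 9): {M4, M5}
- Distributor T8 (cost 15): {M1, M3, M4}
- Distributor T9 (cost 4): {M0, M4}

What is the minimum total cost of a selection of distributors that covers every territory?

T1, T4, T6, T9 together cover every territory (T1 ∪ T4 ∪ T6 ∪ T9 = {M0, M1, M2, M3, M4, M5, M6}); total cost 3 + 5 + 5 + 4 = 17.
No covering selection has total cost below 17.

17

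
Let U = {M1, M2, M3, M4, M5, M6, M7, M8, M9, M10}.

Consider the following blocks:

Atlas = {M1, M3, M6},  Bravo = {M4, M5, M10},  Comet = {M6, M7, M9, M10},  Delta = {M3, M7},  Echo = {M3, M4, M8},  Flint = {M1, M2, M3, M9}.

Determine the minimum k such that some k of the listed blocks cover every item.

Take {Bravo, Comet, Echo, Flint}. Their union is {M1, M2, M3, M4, M5, M6, M7, M8, M9, M10}, which is all 10 items.
No 3 of the 6 blocks cover everything (all 20 combinations miss at least one item), so 4 is optimal.

4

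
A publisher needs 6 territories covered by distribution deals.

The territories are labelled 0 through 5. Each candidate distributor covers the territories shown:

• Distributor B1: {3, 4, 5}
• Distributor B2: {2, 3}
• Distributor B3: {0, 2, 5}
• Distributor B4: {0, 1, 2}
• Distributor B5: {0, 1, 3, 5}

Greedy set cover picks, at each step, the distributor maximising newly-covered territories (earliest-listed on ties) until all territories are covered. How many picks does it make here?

Greedy: pick B5 (covers 4 new) → pick B1 (covers 1 new) → pick B2 (covers 1 new). Total picks: 3.
(The true minimum cover uses only 2 distributors, so greedy is not optimal here.)

3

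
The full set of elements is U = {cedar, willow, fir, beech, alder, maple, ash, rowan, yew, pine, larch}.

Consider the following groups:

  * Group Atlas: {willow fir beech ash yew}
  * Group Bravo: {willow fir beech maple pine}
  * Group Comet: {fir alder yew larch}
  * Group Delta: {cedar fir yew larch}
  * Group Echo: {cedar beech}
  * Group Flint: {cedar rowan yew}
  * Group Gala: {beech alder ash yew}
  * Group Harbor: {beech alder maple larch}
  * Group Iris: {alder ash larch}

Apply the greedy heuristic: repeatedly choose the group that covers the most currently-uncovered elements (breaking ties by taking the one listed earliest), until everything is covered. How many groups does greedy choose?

4

Greedy: pick Atlas (covers 5 new) → pick Harbor (covers 3 new) → pick Flint (covers 2 new) → pick Bravo (covers 1 new). Total picks: 4.
(The true minimum cover uses only 3 groups, so greedy is not optimal here.)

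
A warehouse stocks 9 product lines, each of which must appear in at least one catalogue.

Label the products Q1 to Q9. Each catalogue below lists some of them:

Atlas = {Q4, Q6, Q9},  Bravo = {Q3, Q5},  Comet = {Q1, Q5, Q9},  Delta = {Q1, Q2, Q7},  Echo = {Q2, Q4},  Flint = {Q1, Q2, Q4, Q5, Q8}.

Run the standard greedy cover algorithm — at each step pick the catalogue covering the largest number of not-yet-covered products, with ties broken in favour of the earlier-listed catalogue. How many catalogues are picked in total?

4

Greedy: pick Flint (covers 5 new) → pick Atlas (covers 2 new) → pick Bravo (covers 1 new) → pick Delta (covers 1 new). Total picks: 4.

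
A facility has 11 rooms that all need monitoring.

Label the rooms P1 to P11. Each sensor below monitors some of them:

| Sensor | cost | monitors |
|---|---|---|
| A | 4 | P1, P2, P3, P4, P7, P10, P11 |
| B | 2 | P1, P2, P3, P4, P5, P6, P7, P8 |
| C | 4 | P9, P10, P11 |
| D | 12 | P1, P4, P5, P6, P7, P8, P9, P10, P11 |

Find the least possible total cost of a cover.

6

B, C together cover every room (B ∪ C = {P1, P2, P3, P4, P5, P6, P7, P8, P9, P10, P11}); total cost 2 + 4 = 6.
No covering selection has total cost below 6.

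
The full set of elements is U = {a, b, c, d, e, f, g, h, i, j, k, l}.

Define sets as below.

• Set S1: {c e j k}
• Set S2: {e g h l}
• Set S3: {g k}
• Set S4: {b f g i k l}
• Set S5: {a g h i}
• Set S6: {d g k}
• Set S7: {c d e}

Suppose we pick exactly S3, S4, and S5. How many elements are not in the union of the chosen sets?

Union of S3, S4, S5 = {a, b, f, g, h, i, k, l}.
Not covered: c, d, e, j — 4 elements.

4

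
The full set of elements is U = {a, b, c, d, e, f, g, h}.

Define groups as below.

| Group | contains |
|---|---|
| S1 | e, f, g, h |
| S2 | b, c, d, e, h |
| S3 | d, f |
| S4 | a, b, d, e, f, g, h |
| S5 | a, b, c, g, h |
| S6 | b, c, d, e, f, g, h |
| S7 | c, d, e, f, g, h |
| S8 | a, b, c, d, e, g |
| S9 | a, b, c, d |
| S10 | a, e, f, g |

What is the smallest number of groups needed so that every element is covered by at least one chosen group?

2

Take {S4, S5}. Their union is {a, b, c, d, e, f, g, h}, which is all 8 elements.
No single group has all 8 elements (the largest, S4, has 7), so 2 is optimal.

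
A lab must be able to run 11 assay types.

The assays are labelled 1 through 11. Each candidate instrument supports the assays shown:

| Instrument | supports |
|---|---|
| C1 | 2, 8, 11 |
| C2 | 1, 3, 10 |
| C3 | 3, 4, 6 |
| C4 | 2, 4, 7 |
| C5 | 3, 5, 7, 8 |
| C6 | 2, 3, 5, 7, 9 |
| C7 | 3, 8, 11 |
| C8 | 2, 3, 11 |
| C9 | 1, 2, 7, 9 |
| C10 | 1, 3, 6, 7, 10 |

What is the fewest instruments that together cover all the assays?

Take {C1, C3, C6, C10}. Their union is {1, 2, 3, 4, 5, 6, 7, 8, 9, 10, 11}, which is all 11 assays.
No 3 of the 10 instruments cover everything (all 120 combinations miss at least one assay), so 4 is optimal.

4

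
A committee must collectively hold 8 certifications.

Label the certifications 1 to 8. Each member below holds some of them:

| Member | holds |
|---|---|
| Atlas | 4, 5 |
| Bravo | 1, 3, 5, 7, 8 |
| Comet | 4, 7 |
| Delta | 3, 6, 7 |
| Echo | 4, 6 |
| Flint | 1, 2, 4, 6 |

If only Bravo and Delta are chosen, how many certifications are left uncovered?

Union of Bravo, Delta = {1, 3, 5, 6, 7, 8}.
Not covered: 2, 4 — 2 certifications.

2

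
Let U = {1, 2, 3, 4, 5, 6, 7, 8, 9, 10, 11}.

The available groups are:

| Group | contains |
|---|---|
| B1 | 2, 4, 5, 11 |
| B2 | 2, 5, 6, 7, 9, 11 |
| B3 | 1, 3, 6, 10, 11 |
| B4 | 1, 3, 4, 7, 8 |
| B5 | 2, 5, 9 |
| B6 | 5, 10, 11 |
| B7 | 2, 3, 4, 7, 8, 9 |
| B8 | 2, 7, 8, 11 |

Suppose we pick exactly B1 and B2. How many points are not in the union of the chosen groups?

4

Union of B1, B2 = {2, 4, 5, 6, 7, 9, 11}.
Not covered: 1, 3, 8, 10 — 4 points.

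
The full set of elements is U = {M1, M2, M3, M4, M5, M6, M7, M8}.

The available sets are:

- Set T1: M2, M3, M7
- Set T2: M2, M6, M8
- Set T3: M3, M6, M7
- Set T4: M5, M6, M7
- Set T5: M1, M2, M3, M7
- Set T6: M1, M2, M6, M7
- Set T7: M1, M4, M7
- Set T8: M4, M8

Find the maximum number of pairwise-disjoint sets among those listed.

2

T6, T8 are pairwise disjoint (T6={M1,M2,M6,M7}; T8={M4,M8}).
Every remaining set overlaps one of these, and no 3 of the listed sets are pairwise disjoint, so 2 is the maximum.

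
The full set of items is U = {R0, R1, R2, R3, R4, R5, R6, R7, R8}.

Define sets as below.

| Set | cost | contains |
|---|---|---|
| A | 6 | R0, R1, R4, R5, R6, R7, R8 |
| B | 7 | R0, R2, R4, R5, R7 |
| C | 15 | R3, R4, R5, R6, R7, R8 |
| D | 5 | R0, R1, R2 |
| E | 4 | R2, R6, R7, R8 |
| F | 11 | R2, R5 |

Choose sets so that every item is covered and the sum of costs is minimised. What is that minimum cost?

20

C, D together cover every item (C ∪ D = {R0, R1, R2, R3, R4, R5, R6, R7, R8}); total cost 15 + 5 = 20.
The greedy pick A, E, C costs 25; no covering selection beats 20.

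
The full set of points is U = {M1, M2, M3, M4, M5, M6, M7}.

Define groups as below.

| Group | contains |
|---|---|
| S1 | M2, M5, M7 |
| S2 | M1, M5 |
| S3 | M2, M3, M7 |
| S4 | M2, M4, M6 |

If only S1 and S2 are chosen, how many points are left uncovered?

3

Union of S1, S2 = {M1, M2, M5, M7}.
Not covered: M3, M4, M6 — 3 points.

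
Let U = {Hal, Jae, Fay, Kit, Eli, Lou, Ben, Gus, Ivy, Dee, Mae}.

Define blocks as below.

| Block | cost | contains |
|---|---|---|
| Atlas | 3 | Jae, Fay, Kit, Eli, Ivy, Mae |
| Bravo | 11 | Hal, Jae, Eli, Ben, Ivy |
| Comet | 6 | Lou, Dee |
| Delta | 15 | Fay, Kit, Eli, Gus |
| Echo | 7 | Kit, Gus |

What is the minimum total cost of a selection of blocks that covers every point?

Atlas, Bravo, Comet, Echo together cover every point (Atlas ∪ Bravo ∪ Comet ∪ Echo = {Hal, Jae, Fay, Kit, Eli, Lou, Ben, Gus, Ivy, Dee, Mae}); total cost 3 + 11 + 6 + 7 = 27.
No covering selection has total cost below 27.

27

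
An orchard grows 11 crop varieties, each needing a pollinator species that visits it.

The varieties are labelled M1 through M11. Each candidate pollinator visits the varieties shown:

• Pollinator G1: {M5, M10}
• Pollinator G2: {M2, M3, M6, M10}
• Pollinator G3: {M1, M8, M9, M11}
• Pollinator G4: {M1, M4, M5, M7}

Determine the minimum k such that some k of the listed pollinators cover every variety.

3

Take {G2, G3, G4}. Their union is {M1, M2, M3, M4, M5, M6, M7, M8, M9, M10, M11}, which is all 11 varieties.
Each pollinator has at most 4 varieties, and 2·4 = 8 < 11 — so at least 3 pollinators are needed, and 3 is optimal.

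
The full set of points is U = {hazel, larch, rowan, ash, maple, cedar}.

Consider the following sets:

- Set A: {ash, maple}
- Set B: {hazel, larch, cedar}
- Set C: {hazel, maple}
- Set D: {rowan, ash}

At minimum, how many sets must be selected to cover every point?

Take {A, B, D}. Their union is {hazel, larch, rowan, ash, maple, cedar}, which is all 6 points.
Only B contains larch, so B is forced; the remaining 3 points need at least 2 more sets (each remaining set adds at most 2) — so at least 3 sets are needed, and 3 is optimal.

3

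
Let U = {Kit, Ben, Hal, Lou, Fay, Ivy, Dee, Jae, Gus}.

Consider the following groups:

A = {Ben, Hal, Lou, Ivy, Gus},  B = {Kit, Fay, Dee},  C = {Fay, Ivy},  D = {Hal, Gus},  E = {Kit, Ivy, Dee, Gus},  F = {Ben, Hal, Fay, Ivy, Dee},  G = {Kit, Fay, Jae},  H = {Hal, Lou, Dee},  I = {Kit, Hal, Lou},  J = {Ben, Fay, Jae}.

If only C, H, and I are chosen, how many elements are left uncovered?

3

Union of C, H, I = {Kit, Hal, Lou, Fay, Ivy, Dee}.
Not covered: Ben, Jae, Gus — 3 elements.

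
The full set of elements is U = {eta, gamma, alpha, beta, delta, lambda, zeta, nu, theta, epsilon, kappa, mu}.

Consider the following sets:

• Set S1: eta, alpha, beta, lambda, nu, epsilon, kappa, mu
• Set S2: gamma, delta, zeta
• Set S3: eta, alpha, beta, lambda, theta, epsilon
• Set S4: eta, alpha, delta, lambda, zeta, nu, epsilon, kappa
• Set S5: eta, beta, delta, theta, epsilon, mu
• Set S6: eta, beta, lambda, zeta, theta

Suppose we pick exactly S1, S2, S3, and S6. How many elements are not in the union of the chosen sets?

0

Union of S1, S2, S3, S6 = {eta, gamma, alpha, beta, delta, lambda, zeta, nu, theta, epsilon, kappa, mu} — that's every element, so 0 are uncovered.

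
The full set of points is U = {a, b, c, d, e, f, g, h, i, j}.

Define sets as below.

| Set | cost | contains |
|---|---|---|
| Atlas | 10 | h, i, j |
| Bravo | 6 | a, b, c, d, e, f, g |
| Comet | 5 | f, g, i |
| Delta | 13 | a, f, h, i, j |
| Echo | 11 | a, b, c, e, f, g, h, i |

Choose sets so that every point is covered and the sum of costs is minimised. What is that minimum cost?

16

Atlas, Bravo together cover every point (Atlas ∪ Bravo = {a, b, c, d, e, f, g, h, i, j}); total cost 10 + 6 = 16.
No covering selection has total cost below 16.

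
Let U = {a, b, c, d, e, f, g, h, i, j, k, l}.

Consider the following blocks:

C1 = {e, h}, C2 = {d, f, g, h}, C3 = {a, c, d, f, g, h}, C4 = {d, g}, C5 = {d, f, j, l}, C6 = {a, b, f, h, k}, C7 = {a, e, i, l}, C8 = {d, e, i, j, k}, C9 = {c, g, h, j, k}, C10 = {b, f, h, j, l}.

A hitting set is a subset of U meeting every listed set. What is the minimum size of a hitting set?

T = {a, d, h} meets every block (each contains at least one member of T), and |T| = 3.
No choice of 2 elements meets every block, so 3 is the minimum.

3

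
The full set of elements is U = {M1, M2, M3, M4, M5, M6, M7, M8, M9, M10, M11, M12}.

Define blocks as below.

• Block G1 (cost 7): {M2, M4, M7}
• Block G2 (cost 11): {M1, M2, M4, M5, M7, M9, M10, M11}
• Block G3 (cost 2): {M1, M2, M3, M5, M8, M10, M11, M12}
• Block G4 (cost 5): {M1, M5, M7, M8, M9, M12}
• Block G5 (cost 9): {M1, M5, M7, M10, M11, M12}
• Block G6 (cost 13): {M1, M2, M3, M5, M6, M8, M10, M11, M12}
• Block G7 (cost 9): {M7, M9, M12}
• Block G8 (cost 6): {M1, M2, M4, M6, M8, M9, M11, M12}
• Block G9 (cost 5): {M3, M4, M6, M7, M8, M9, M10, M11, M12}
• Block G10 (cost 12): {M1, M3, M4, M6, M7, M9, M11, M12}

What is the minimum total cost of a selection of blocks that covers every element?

G3, G9 together cover every element (G3 ∪ G9 = {M1, M2, M3, M4, M5, M6, M7, M8, M9, M10, M11, M12}); total cost 2 + 5 = 7.
No covering selection has total cost below 7.

7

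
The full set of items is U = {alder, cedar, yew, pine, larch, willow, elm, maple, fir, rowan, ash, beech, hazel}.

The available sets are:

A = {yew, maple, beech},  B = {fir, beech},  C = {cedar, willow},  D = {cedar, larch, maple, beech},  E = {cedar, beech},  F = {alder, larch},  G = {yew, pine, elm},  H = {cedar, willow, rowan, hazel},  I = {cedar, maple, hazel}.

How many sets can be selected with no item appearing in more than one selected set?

B, F, G, I are pairwise disjoint (B={fir,beech}; F={alder,larch}; G={yew,pine,elm}; I={cedar,maple,hazel}).
Every remaining set overlaps one of these, and no 5 of the listed sets are pairwise disjoint, so 4 is the maximum.

4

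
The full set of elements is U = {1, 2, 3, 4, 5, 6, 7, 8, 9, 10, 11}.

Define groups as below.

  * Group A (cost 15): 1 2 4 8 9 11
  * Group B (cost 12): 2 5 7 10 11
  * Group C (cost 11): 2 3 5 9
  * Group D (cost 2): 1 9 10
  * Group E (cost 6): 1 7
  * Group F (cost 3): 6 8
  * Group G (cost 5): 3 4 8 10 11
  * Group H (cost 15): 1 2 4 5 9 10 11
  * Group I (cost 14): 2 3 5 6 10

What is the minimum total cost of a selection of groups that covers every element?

B, D, F, G together cover every element (B ∪ D ∪ F ∪ G = {1, 2, 3, 4, 5, 6, 7, 8, 9, 10, 11}); total cost 12 + 2 + 3 + 5 = 22.
No covering selection has total cost below 22.

22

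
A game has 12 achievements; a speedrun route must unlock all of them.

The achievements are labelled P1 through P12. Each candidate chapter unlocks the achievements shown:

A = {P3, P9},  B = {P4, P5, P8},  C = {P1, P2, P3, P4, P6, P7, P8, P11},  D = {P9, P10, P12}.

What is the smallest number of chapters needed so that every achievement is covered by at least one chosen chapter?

Take {B, C, D}. Their union is {P1, P2, P3, P4, P5, P6, P7, P8, P9, P10, P11, P12}, which is all 12 achievements.
Only C contains P1, so C is forced; the remaining 4 achievements need at least 2 more chapters (each remaining chapter adds at most 3) — so at least 3 chapters are needed, and 3 is optimal.

3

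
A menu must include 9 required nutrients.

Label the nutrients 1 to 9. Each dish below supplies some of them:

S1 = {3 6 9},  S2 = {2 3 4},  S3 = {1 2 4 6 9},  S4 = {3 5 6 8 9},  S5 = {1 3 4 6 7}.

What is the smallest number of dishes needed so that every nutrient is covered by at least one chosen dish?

Take {S3, S4, S5}. Their union is {1, 2, 3, 4, 5, 6, 7, 8, 9}, which is all 9 nutrients.
Only S4 contains 5, so S4 is forced; the remaining 4 nutrients need at least 2 more dishes (each remaining dish adds at most 3) — so at least 3 dishes are needed, and 3 is optimal.

3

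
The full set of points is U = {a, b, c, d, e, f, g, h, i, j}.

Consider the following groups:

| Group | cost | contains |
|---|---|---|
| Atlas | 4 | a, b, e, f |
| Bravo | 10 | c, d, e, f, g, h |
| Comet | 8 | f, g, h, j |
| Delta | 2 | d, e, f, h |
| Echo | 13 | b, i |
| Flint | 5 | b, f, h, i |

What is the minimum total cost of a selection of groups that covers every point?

27

Atlas, Bravo, Comet, Flint together cover every point (Atlas ∪ Bravo ∪ Comet ∪ Flint = {a, b, c, d, e, f, g, h, i, j}); total cost 4 + 10 + 8 + 5 = 27.
The greedy pick Delta, Atlas, Comet, Flint, Bravo costs 29; no covering selection beats 27.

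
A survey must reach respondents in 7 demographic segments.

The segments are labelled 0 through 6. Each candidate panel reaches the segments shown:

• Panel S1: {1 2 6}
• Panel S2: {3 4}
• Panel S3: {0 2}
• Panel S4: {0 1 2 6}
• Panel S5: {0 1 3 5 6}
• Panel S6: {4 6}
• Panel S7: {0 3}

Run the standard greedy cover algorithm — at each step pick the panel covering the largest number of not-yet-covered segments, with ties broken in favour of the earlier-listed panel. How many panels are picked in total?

3

Greedy: pick S5 (covers 5 new) → pick S1 (covers 1 new) → pick S2 (covers 1 new). Total picks: 3.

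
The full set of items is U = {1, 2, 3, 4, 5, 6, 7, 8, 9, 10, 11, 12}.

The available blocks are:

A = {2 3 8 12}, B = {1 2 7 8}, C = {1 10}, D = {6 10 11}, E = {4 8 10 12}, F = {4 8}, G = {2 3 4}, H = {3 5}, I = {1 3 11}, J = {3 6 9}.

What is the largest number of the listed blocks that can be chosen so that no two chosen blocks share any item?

B, D, H are pairwise disjoint (B={1,2,7,8}; D={6,10,11}; H={3,5}).
Every remaining block overlaps one of these, and no 4 of the listed blocks are pairwise disjoint, so 3 is the maximum.

3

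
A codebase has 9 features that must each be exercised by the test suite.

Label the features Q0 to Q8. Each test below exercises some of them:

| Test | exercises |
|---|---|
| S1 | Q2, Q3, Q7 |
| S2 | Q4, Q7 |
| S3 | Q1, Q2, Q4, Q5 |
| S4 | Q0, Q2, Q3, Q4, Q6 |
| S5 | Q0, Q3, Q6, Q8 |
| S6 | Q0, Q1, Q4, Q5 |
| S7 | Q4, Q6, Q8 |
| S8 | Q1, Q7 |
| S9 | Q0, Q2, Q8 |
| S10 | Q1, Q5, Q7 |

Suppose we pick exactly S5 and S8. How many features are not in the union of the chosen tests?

3

Union of S5, S8 = {Q0, Q1, Q3, Q6, Q7, Q8}.
Not covered: Q2, Q4, Q5 — 3 features.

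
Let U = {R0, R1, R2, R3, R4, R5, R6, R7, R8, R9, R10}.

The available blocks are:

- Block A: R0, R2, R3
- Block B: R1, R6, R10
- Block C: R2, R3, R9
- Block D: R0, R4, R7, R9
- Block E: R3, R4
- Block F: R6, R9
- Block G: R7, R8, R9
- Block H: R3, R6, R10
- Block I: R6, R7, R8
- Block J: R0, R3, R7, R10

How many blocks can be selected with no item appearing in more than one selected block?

B, E, G are pairwise disjoint (B={R1,R6,R10}; E={R3,R4}; G={R7,R8,R9}).
Every remaining block overlaps one of these, and no 4 of the listed blocks are pairwise disjoint, so 3 is the maximum.

3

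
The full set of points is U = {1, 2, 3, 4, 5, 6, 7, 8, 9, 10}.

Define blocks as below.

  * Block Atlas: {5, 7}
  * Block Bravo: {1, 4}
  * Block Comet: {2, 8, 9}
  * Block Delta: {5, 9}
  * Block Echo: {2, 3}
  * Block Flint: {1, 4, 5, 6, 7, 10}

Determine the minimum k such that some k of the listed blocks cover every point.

3

Comet, Echo, and Flint cover everything between them: the union {1, 2, 3, 4, 5, 6, 7, 8, 9, 10} is all of U.
Only Echo contains 3, so Echo is forced; the remaining 8 points need at least 2 more blocks (each remaining block adds at most 6) — so at least 3 blocks are needed, and 3 is optimal.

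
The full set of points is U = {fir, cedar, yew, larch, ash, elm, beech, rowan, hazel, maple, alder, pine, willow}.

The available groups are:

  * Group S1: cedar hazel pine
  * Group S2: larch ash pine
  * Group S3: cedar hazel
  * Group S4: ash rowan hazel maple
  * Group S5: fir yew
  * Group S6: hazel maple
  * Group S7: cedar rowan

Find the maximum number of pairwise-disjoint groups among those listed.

4

S2, S5, S6, S7 are pairwise disjoint (S2={larch,ash,pine}; S5={fir,yew}; S6={hazel,maple}; S7={cedar,rowan}).
Every remaining group overlaps one of these, and no 5 of the listed groups are pairwise disjoint, so 4 is the maximum.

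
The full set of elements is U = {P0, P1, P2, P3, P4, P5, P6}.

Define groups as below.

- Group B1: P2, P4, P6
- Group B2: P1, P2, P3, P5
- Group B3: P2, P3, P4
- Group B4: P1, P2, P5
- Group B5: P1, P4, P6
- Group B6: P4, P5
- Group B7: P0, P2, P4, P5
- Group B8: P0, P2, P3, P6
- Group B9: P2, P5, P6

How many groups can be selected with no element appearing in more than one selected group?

B6, B8 are pairwise disjoint (B6={P4,P5}; B8={P0,P2,P3,P6}).
Every remaining group overlaps one of these, and no 3 of the listed groups are pairwise disjoint, so 2 is the maximum.

2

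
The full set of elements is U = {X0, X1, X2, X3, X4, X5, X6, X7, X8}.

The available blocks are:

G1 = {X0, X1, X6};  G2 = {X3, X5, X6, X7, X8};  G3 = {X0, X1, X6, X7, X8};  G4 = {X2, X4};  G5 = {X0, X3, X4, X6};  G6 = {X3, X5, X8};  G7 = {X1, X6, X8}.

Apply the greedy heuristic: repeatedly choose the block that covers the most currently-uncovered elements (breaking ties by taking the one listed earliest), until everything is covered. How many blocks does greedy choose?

3

Greedy: pick G2 (covers 5 new) → pick G1 (covers 2 new) → pick G4 (covers 2 new). Total picks: 3.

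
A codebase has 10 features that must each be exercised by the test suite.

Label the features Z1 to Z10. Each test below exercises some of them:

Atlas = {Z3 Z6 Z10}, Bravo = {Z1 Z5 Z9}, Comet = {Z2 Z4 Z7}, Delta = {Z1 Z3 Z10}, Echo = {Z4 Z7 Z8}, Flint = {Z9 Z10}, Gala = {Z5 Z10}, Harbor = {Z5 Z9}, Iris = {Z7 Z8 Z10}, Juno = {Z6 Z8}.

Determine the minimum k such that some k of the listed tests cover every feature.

Comet and Delta and Harbor and Juno together: Comet ∪ Delta ∪ Harbor ∪ Juno = {Z1, Z2, Z3, Z4, Z5, Z6, Z7, Z8, Z9, Z10} — every feature is covered.
Each test has at most 3 features, and 3·3 = 9 < 10 — so at least 4 tests are needed, and 4 is optimal.

4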